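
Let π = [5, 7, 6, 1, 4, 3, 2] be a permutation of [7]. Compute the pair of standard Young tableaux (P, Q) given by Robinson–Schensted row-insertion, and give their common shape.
P = [1, 2] / [3, 6] / [4] / [5] / [7];  Q = [1, 2] / [3, 5] / [4] / [6] / [7];  common shape = (2, 2, 1, 1, 1)

Row-insert the values π_1, π_2, … into P one at a time, bumping the leftmost entry strictly greater than the inserted value down to the next row. The recording tableau Q records, in position (i, j), the step at which that cell was added to P.
  Insert 5 (step 1): P = [5];  Q = [1]
  Insert 7 (step 2): P = [5, 7];  Q = [1, 2]
  Insert 6 (step 3): P = [5, 6] / [7];  Q = [1, 2] / [3]
  Insert 1 (step 4): P = [1, 6] / [5] / [7];  Q = [1, 2] / [3] / [4]
  Insert 4 (step 5): P = [1, 4] / [5, 6] / [7];  Q = [1, 2] / [3, 5] / [4]
  Insert 3 (step 6): P = [1, 3] / [4, 6] / [5] / [7];  Q = [1, 2] / [3, 5] / [4] / [6]
  Insert 2 (step 7): P = [1, 2] / [3, 6] / [4] / [5] / [7];  Q = [1, 2] / [3, 5] / [4] / [6] / [7]
Final shape: (2, 2, 1, 1, 1).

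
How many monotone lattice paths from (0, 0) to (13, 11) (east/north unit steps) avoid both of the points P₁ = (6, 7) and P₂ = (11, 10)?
Number of paths = 1160004

Inclusion–exclusion. Total paths: C(24, 13) = 2496144. Through P₁: C(13, 6)·C(11, 7) = 566280. Through P₂: C(21, 11)·C(3, 2) = 1058148. Since P₁ is strictly southwest of P₂, a monotone path through both must visit P₁ then P₂; paths through both = C(13, 6)·C(8, 5)·C(3, 2) = 288288. Avoid both = 2496144 − 566280 − 1058148 + 288288 = 1160004.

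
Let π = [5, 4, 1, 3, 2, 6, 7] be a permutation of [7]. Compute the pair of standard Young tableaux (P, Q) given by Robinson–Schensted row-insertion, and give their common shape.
P = [1, 2, 6, 7] / [3] / [4] / [5];  Q = [1, 4, 6, 7] / [2] / [3] / [5];  common shape = (4, 1, 1, 1)

Row-insert the values π_1, π_2, … into P one at a time, bumping the leftmost entry strictly greater than the inserted value down to the next row. The recording tableau Q records, in position (i, j), the step at which that cell was added to P.
  Insert 5 (step 1): P = [5];  Q = [1]
  Insert 4 (step 2): P = [4] / [5];  Q = [1] / [2]
  Insert 1 (step 3): P = [1] / [4] / [5];  Q = [1] / [2] / [3]
  Insert 3 (step 4): P = [1, 3] / [4] / [5];  Q = [1, 4] / [2] / [3]
  Insert 2 (step 5): P = [1, 2] / [3] / [4] / [5];  Q = [1, 4] / [2] / [3] / [5]
  Insert 6 (step 6): P = [1, 2, 6] / [3] / [4] / [5];  Q = [1, 4, 6] / [2] / [3] / [5]
  Insert 7 (step 7): P = [1, 2, 6, 7] / [3] / [4] / [5];  Q = [1, 4, 6, 7] / [2] / [3] / [5]
Final shape: (4, 1, 1, 1).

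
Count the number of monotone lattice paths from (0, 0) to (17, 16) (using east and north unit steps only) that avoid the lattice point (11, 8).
Number of paths = 939830364

Total paths from (0, 0) to (17, 16): C(33, 17) = 1166803110. Paths through (11, 8): (paths (0, 0) → (11, 8)) × (paths (11, 8) → (17, 16)) = C(19, 11) · C(14, 6) = 75582 · 3003 = 226972746. Avoidance count = 1166803110 − 226972746 = 939830364.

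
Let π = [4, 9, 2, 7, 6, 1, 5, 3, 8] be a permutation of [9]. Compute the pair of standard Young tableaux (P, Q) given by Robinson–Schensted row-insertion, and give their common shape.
P = [1, 3, 8] / [2, 5] / [4, 6] / [7] / [9];  Q = [1, 2, 9] / [3, 4] / [5, 7] / [6] / [8];  common shape = (3, 2, 2, 1, 1)

Row-insert the values π_1, π_2, … into P one at a time, bumping the leftmost entry strictly greater than the inserted value down to the next row. The recording tableau Q records, in position (i, j), the step at which that cell was added to P.
  Insert 4 (step 1): P = [4];  Q = [1]
  Insert 9 (step 2): P = [4, 9];  Q = [1, 2]
  Insert 2 (step 3): P = [2, 9] / [4];  Q = [1, 2] / [3]
  Insert 7 (step 4): P = [2, 7] / [4, 9];  Q = [1, 2] / [3, 4]
  Insert 6 (step 5): P = [2, 6] / [4, 7] / [9];  Q = [1, 2] / [3, 4] / [5]
  Insert 1 (step 6): P = [1, 6] / [2, 7] / [4] / [9];  Q = [1, 2] / [3, 4] / [5] / [6]
  Insert 5 (step 7): P = [1, 5] / [2, 6] / [4, 7] / [9];  Q = [1, 2] / [3, 4] / [5, 7] / [6]
  Insert 3 (step 8): P = [1, 3] / [2, 5] / [4, 6] / [7] / [9];  Q = [1, 2] / [3, 4] / [5, 7] / [6] / [8]
  Insert 8 (step 9): P = [1, 3, 8] / [2, 5] / [4, 6] / [7] / [9];  Q = [1, 2, 9] / [3, 4] / [5, 7] / [6] / [8]
Final shape: (3, 2, 2, 1, 1).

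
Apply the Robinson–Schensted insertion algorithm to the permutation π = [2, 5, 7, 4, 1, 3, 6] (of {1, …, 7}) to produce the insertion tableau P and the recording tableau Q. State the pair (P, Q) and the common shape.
P = [1, 3, 6] / [2, 4, 7] / [5];  Q = [1, 2, 3] / [4, 6, 7] / [5];  common shape = (3, 3, 1)

Row-insert the values π_1, π_2, … into P one at a time, bumping the leftmost entry strictly greater than the inserted value down to the next row. The recording tableau Q records, in position (i, j), the step at which that cell was added to P.
  Insert 2 (step 1): P = [2];  Q = [1]
  Insert 5 (step 2): P = [2, 5];  Q = [1, 2]
  Insert 7 (step 3): P = [2, 5, 7];  Q = [1, 2, 3]
  Insert 4 (step 4): P = [2, 4, 7] / [5];  Q = [1, 2, 3] / [4]
  Insert 1 (step 5): P = [1, 4, 7] / [2] / [5];  Q = [1, 2, 3] / [4] / [5]
  Insert 3 (step 6): P = [1, 3, 7] / [2, 4] / [5];  Q = [1, 2, 3] / [4, 6] / [5]
  Insert 6 (step 7): P = [1, 3, 6] / [2, 4, 7] / [5];  Q = [1, 2, 3] / [4, 6, 7] / [5]
Final shape: (3, 3, 1).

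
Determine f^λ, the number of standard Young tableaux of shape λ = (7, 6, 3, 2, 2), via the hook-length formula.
# SYT of shape (7, 6, 3, 2, 2) = 101582208

Hook-length formula: f^λ = n! / Π hook(c), product over all cells c of the Young diagram. For λ = (7, 6, 3, 2, 2), n = 20 boxes. Hook lengths by row (left-to-right, top-to-bottom): [11, 10, 7, 5, 4, 3, 1]; [9, 8, 5, 3, 2, 1]; [5, 4, 1]; [3, 2]; [2, 1]. Product of hooks = 23950080000. So f^λ = 20! / 23950080000 = 2432902008176640000 / 23950080000 = 101582208.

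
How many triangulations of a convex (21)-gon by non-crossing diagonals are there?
C_19 = 1767263190

These polygon triangulations are counted by the Catalan number C_n = (1/(n + 1)) · C(2n, n). For n = 19: C_19 = (1/20) · C(38, 19) = 35345263800/20 = 1767263190.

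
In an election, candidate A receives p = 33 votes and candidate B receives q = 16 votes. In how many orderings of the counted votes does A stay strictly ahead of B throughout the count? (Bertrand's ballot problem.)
Strict-lead orderings = 1161588834303

Total orderings of the 49 votes with 33 for A: C(49, 33) = 3348108992991. By the Bertrand ballot formula (Cycle Lemma / reflection principle), the number of orderings in which A is strictly ahead of B throughout is (p − q)/(p + q) · C(p + q, p) = (33 − 16)/(33 + 16) · 3348108992991 = 1161588834303.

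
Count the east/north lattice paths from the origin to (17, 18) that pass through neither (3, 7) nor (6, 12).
Number of paths = 3856098306

Inclusion–exclusion. Total paths: C(35, 17) = 4537567650. Through P₁: C(10, 3)·C(25, 14) = 534888000. Through P₂: C(18, 6)·C(17, 11) = 229748064. Since P₁ is strictly southwest of P₂, a monotone path through both must visit P₁ then P₂; paths through both = C(10, 3)·C(8, 3)·C(17, 11) = 83166720. Avoid both = 4537567650 − 534888000 − 229748064 + 83166720 = 3856098306.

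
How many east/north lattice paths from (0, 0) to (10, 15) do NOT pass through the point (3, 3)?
Number of paths = 2261000

Total paths from (0, 0) to (10, 15): C(25, 10) = 3268760. Paths through (3, 3): (paths (0, 0) → (3, 3)) × (paths (3, 3) → (10, 15)) = C(6, 3) · C(19, 7) = 20 · 50388 = 1007760. Avoidance count = 3268760 − 1007760 = 2261000.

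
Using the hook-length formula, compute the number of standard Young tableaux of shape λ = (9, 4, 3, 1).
# SYT of shape (9, 4, 3, 1) = 680680

Hook-length formula: f^λ = n! / Π hook(c), product over all cells c of the Young diagram. For λ = (9, 4, 3, 1), n = 17 boxes. Hook lengths by row (left-to-right, top-to-bottom): [12, 10, 9, 7, 5, 4, 3, 2, 1]; [6, 4, 3, 1]; [4, 2, 1]; [1]. Product of hooks = 522547200. So f^λ = 17! / 522547200 = 355687428096000 / 522547200 = 680680.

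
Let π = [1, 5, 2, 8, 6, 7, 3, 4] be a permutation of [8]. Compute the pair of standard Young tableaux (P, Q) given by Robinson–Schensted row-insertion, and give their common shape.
P = [1, 2, 3, 4] / [5, 6, 7] / [8];  Q = [1, 2, 4, 6] / [3, 5, 8] / [7];  common shape = (4, 3, 1)

Row-insert the values π_1, π_2, … into P one at a time, bumping the leftmost entry strictly greater than the inserted value down to the next row. The recording tableau Q records, in position (i, j), the step at which that cell was added to P.
  Insert 1 (step 1): P = [1];  Q = [1]
  Insert 5 (step 2): P = [1, 5];  Q = [1, 2]
  Insert 2 (step 3): P = [1, 2] / [5];  Q = [1, 2] / [3]
  Insert 8 (step 4): P = [1, 2, 8] / [5];  Q = [1, 2, 4] / [3]
  Insert 6 (step 5): P = [1, 2, 6] / [5, 8];  Q = [1, 2, 4] / [3, 5]
  Insert 7 (step 6): P = [1, 2, 6, 7] / [5, 8];  Q = [1, 2, 4, 6] / [3, 5]
  Insert 3 (step 7): P = [1, 2, 3, 7] / [5, 6] / [8];  Q = [1, 2, 4, 6] / [3, 5] / [7]
  Insert 4 (step 8): P = [1, 2, 3, 4] / [5, 6, 7] / [8];  Q = [1, 2, 4, 6] / [3, 5, 8] / [7]
Final shape: (4, 3, 1).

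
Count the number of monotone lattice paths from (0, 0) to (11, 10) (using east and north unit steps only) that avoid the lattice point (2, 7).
Number of paths = 344796

Total paths from (0, 0) to (11, 10): C(21, 11) = 352716. Paths through (2, 7): (paths (0, 0) → (2, 7)) × (paths (2, 7) → (11, 10)) = C(9, 2) · C(12, 9) = 36 · 220 = 7920. Avoidance count = 352716 − 7920 = 344796.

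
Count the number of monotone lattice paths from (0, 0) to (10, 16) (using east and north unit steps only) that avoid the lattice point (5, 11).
Number of paths = 4210999

Total paths from (0, 0) to (10, 16): C(26, 10) = 5311735. Paths through (5, 11): (paths (0, 0) → (5, 11)) × (paths (5, 11) → (10, 16)) = C(16, 5) · C(10, 5) = 4368 · 252 = 1100736. Avoidance count = 5311735 − 1100736 = 4210999.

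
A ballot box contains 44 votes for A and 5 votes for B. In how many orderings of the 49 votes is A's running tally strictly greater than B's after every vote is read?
Strict-lead orderings = 1517724

Total orderings of the 49 votes with 44 for A: C(49, 44) = 1906884. By the Bertrand ballot formula (Cycle Lemma / reflection principle), the number of orderings in which A is strictly ahead of B throughout is (p − q)/(p + q) · C(p + q, p) = (44 − 5)/(44 + 5) · 1906884 = 1517724.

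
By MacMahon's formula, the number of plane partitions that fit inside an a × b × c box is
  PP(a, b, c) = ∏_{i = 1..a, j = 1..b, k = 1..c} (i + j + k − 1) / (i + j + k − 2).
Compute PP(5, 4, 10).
PP(5, 4, 10) = 98561919456

Evaluate the triple product over i = 1..5, j = 1..4, k = 1..10. The factors are (2/1) · (3/2) · (4/3) · (5/4) · (6/5) · (7/6) · (8/7) · (9/8) · … (200 factors total). The numerators and denominators telescope so the product is an integer; carrying out the multiplication exactly gives PP(5, 4, 10) = 98561919456.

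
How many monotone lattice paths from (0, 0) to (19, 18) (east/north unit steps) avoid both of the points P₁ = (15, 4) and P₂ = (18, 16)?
Number of paths = 11054177790

Inclusion–exclusion. Total paths: C(37, 19) = 17672631900. Through P₁: C(19, 15)·C(18, 4) = 11860560. Through P₂: C(34, 18)·C(3, 1) = 6611884290. Since P₁ is strictly southwest of P₂, a monotone path through both must visit P₁ then P₂; paths through both = C(19, 15)·C(15, 3)·C(3, 1) = 5290740. Avoid both = 17672631900 − 11860560 − 6611884290 + 5290740 = 11054177790.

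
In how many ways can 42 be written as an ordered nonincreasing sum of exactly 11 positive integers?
p(42, 11 parts) = 4802

Partitions of n into exactly k parts are in bijection with partitions of n − k into at most k parts (subtract 1 from each part). So p(42, exactly 11) = p(31, parts ≤ 11). Computing via the recurrence p(m, j) = p(m, j−1) + p(m−j, j) gives 4802.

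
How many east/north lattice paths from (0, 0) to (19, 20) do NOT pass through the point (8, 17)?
Number of paths = 68529571110

Total paths from (0, 0) to (19, 20): C(39, 19) = 68923264410. Paths through (8, 17): (paths (0, 0) → (8, 17)) × (paths (8, 17) → (19, 20)) = C(25, 8) · C(14, 11) = 1081575 · 364 = 393693300. Avoidance count = 68923264410 − 393693300 = 68529571110.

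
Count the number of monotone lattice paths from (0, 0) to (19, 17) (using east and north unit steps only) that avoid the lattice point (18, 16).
Number of paths = 4189573740

Total paths from (0, 0) to (19, 17): C(36, 19) = 8597496600. Paths through (18, 16): (paths (0, 0) → (18, 16)) × (paths (18, 16) → (19, 17)) = C(34, 18) · C(2, 1) = 2203961430 · 2 = 4407922860. Avoidance count = 8597496600 − 4407922860 = 4189573740.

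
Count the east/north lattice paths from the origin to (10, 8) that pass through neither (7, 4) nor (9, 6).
Number of paths = 23133

Inclusion–exclusion. Total paths: C(18, 10) = 43758. Through P₁: C(11, 7)·C(7, 3) = 11550. Through P₂: C(15, 9)·C(3, 1) = 15015. Since P₁ is strictly southwest of P₂, a monotone path through both must visit P₁ then P₂; paths through both = C(11, 7)·C(4, 2)·C(3, 1) = 5940. Avoid both = 43758 − 11550 − 15015 + 5940 = 23133.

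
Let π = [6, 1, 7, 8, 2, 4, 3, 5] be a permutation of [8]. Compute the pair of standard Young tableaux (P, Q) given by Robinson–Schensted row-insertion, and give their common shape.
P = [1, 2, 3, 5] / [4, 7, 8] / [6];  Q = [1, 3, 4, 8] / [2, 5, 6] / [7];  common shape = (4, 3, 1)

Row-insert the values π_1, π_2, … into P one at a time, bumping the leftmost entry strictly greater than the inserted value down to the next row. The recording tableau Q records, in position (i, j), the step at which that cell was added to P.
  Insert 6 (step 1): P = [6];  Q = [1]
  Insert 1 (step 2): P = [1] / [6];  Q = [1] / [2]
  Insert 7 (step 3): P = [1, 7] / [6];  Q = [1, 3] / [2]
  Insert 8 (step 4): P = [1, 7, 8] / [6];  Q = [1, 3, 4] / [2]
  Insert 2 (step 5): P = [1, 2, 8] / [6, 7];  Q = [1, 3, 4] / [2, 5]
  Insert 4 (step 6): P = [1, 2, 4] / [6, 7, 8];  Q = [1, 3, 4] / [2, 5, 6]
  Insert 3 (step 7): P = [1, 2, 3] / [4, 7, 8] / [6];  Q = [1, 3, 4] / [2, 5, 6] / [7]
  Insert 5 (step 8): P = [1, 2, 3, 5] / [4, 7, 8] / [6];  Q = [1, 3, 4, 8] / [2, 5, 6] / [7]
Final shape: (4, 3, 1).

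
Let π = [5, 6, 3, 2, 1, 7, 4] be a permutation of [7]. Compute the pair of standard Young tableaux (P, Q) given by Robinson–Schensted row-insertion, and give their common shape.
P = [1, 4, 7] / [2, 6] / [3] / [5];  Q = [1, 2, 6] / [3, 7] / [4] / [5];  common shape = (3, 2, 1, 1)

Row-insert the values π_1, π_2, … into P one at a time, bumping the leftmost entry strictly greater than the inserted value down to the next row. The recording tableau Q records, in position (i, j), the step at which that cell was added to P.
  Insert 5 (step 1): P = [5];  Q = [1]
  Insert 6 (step 2): P = [5, 6];  Q = [1, 2]
  Insert 3 (step 3): P = [3, 6] / [5];  Q = [1, 2] / [3]
  Insert 2 (step 4): P = [2, 6] / [3] / [5];  Q = [1, 2] / [3] / [4]
  Insert 1 (step 5): P = [1, 6] / [2] / [3] / [5];  Q = [1, 2] / [3] / [4] / [5]
  Insert 7 (step 6): P = [1, 6, 7] / [2] / [3] / [5];  Q = [1, 2, 6] / [3] / [4] / [5]
  Insert 4 (step 7): P = [1, 4, 7] / [2, 6] / [3] / [5];  Q = [1, 2, 6] / [3, 7] / [4] / [5]
Final shape: (3, 2, 1, 1).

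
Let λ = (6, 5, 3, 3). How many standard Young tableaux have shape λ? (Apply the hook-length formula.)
# SYT of shape (6, 5, 3, 3) = 972400

Hook-length formula: f^λ = n! / Π hook(c), product over all cells c of the Young diagram. For λ = (6, 5, 3, 3), n = 17 boxes. Hook lengths by row (left-to-right, top-to-bottom): [9, 8, 7, 4, 3, 1]; [7, 6, 5, 2, 1]; [4, 3, 2]; [3, 2, 1]. Product of hooks = 365783040. So f^λ = 17! / 365783040 = 355687428096000 / 365783040 = 972400.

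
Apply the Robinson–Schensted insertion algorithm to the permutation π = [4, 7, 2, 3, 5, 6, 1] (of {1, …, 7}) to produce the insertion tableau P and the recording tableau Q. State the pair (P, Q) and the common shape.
P = [1, 3, 5, 6] / [2, 7] / [4];  Q = [1, 2, 5, 6] / [3, 4] / [7];  common shape = (4, 2, 1)

Row-insert the values π_1, π_2, … into P one at a time, bumping the leftmost entry strictly greater than the inserted value down to the next row. The recording tableau Q records, in position (i, j), the step at which that cell was added to P.
  Insert 4 (step 1): P = [4];  Q = [1]
  Insert 7 (step 2): P = [4, 7];  Q = [1, 2]
  Insert 2 (step 3): P = [2, 7] / [4];  Q = [1, 2] / [3]
  Insert 3 (step 4): P = [2, 3] / [4, 7];  Q = [1, 2] / [3, 4]
  Insert 5 (step 5): P = [2, 3, 5] / [4, 7];  Q = [1, 2, 5] / [3, 4]
  Insert 6 (step 6): P = [2, 3, 5, 6] / [4, 7];  Q = [1, 2, 5, 6] / [3, 4]
  Insert 1 (step 7): P = [1, 3, 5, 6] / [2, 7] / [4];  Q = [1, 2, 5, 6] / [3, 4] / [7]
Final shape: (4, 2, 1).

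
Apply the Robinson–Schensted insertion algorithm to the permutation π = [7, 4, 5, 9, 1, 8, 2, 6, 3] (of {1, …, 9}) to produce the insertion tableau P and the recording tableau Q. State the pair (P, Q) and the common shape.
P = [1, 2, 3] / [4, 5, 6] / [7, 8] / [9];  Q = [1, 3, 4] / [2, 6, 8] / [5, 7] / [9];  common shape = (3, 3, 2, 1)

Row-insert the values π_1, π_2, … into P one at a time, bumping the leftmost entry strictly greater than the inserted value down to the next row. The recording tableau Q records, in position (i, j), the step at which that cell was added to P.
  Insert 7 (step 1): P = [7];  Q = [1]
  Insert 4 (step 2): P = [4] / [7];  Q = [1] / [2]
  Insert 5 (step 3): P = [4, 5] / [7];  Q = [1, 3] / [2]
  Insert 9 (step 4): P = [4, 5, 9] / [7];  Q = [1, 3, 4] / [2]
  Insert 1 (step 5): P = [1, 5, 9] / [4] / [7];  Q = [1, 3, 4] / [2] / [5]
  Insert 8 (step 6): P = [1, 5, 8] / [4, 9] / [7];  Q = [1, 3, 4] / [2, 6] / [5]
  Insert 2 (step 7): P = [1, 2, 8] / [4, 5] / [7, 9];  Q = [1, 3, 4] / [2, 6] / [5, 7]
  Insert 6 (step 8): P = [1, 2, 6] / [4, 5, 8] / [7, 9];  Q = [1, 3, 4] / [2, 6, 8] / [5, 7]
  Insert 3 (step 9): P = [1, 2, 3] / [4, 5, 6] / [7, 8] / [9];  Q = [1, 3, 4] / [2, 6, 8] / [5, 7] / [9]
Final shape: (3, 3, 2, 1).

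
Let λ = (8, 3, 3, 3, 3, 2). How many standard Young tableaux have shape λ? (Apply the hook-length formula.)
# SYT of shape (8, 3, 3, 3, 3, 2) = 413654472

Hook-length formula: f^λ = n! / Π hook(c), product over all cells c of the Young diagram. For λ = (8, 3, 3, 3, 3, 2), n = 22 boxes. Hook lengths by row (left-to-right, top-to-bottom): [13, 12, 10, 5, 4, 3, 2, 1]; [7, 6, 4]; [6, 5, 3]; [5, 4, 2]; [4, 3, 1]; [2, 1]. Product of hooks = 2717245440000. So f^λ = 22! / 2717245440000 = 1124000727777607680000 / 2717245440000 = 413654472.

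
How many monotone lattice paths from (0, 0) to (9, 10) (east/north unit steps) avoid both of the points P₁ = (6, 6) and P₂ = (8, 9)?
Number of paths = 29898

Inclusion–exclusion. Total paths: C(19, 9) = 92378. Through P₁: C(12, 6)·C(7, 3) = 32340. Through P₂: C(17, 8)·C(2, 1) = 48620. Since P₁ is strictly southwest of P₂, a monotone path through both must visit P₁ then P₂; paths through both = C(12, 6)·C(5, 2)·C(2, 1) = 18480. Avoid both = 92378 − 32340 − 48620 + 18480 = 29898.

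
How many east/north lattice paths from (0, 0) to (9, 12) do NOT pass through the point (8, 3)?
Number of paths = 292280

Total paths from (0, 0) to (9, 12): C(21, 9) = 293930. Paths through (8, 3): (paths (0, 0) → (8, 3)) × (paths (8, 3) → (9, 12)) = C(11, 8) · C(10, 1) = 165 · 10 = 1650. Avoidance count = 293930 − 1650 = 292280.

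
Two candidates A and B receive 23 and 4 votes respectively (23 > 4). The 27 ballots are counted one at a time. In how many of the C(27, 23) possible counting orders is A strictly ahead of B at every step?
Strict-lead orderings = 12350

Total orderings of the 27 votes with 23 for A: C(27, 23) = 17550. By the Bertrand ballot formula (Cycle Lemma / reflection principle), the number of orderings in which A is strictly ahead of B throughout is (p − q)/(p + q) · C(p + q, p) = (23 − 4)/(23 + 4) · 17550 = 12350.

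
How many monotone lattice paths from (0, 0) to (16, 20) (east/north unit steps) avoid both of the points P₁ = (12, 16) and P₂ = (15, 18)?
Number of paths = 2979526950

Inclusion–exclusion. Total paths: C(36, 16) = 7307872110. Through P₁: C(28, 12)·C(8, 4) = 2129522850. Through P₂: C(33, 15)·C(3, 1) = 3111474960. Since P₁ is strictly southwest of P₂, a monotone path through both must visit P₁ then P₂; paths through both = C(28, 12)·C(5, 3)·C(3, 1) = 912652650. Avoid both = 7307872110 − 2129522850 − 3111474960 + 912652650 = 2979526950.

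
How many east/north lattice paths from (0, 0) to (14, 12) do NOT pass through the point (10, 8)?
Number of paths = 6594640

Total paths from (0, 0) to (14, 12): C(26, 14) = 9657700. Paths through (10, 8): (paths (0, 0) → (10, 8)) × (paths (10, 8) → (14, 12)) = C(18, 10) · C(8, 4) = 43758 · 70 = 3063060. Avoidance count = 9657700 − 3063060 = 6594640.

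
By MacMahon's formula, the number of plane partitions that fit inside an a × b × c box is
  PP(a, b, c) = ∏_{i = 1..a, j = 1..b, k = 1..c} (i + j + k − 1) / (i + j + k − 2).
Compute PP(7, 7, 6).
PP(7, 7, 6) = 872299918503728

Evaluate the triple product over i = 1..7, j = 1..7, k = 1..6. The factors are (2/1) · (3/2) · (4/3) · (5/4) · (6/5) · (7/6) · (3/2) · (4/3) · … (294 factors total). The numerators and denominators telescope so the product is an integer; carrying out the multiplication exactly gives PP(7, 7, 6) = 872299918503728.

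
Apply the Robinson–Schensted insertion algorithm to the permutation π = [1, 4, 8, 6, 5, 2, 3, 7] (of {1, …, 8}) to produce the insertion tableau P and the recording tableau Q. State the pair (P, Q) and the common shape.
P = [1, 2, 3, 7] / [4, 5] / [6] / [8];  Q = [1, 2, 3, 8] / [4, 7] / [5] / [6];  common shape = (4, 2, 1, 1)

Row-insert the values π_1, π_2, … into P one at a time, bumping the leftmost entry strictly greater than the inserted value down to the next row. The recording tableau Q records, in position (i, j), the step at which that cell was added to P.
  Insert 1 (step 1): P = [1];  Q = [1]
  Insert 4 (step 2): P = [1, 4];  Q = [1, 2]
  Insert 8 (step 3): P = [1, 4, 8];  Q = [1, 2, 3]
  Insert 6 (step 4): P = [1, 4, 6] / [8];  Q = [1, 2, 3] / [4]
  Insert 5 (step 5): P = [1, 4, 5] / [6] / [8];  Q = [1, 2, 3] / [4] / [5]
  Insert 2 (step 6): P = [1, 2, 5] / [4] / [6] / [8];  Q = [1, 2, 3] / [4] / [5] / [6]
  Insert 3 (step 7): P = [1, 2, 3] / [4, 5] / [6] / [8];  Q = [1, 2, 3] / [4, 7] / [5] / [6]
  Insert 7 (step 8): P = [1, 2, 3, 7] / [4, 5] / [6] / [8];  Q = [1, 2, 3, 8] / [4, 7] / [5] / [6]
Final shape: (4, 2, 1, 1).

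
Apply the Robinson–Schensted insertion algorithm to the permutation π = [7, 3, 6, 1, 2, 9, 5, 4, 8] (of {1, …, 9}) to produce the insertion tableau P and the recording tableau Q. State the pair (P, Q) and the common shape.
P = [1, 2, 4, 8] / [3, 5, 9] / [6] / [7];  Q = [1, 3, 6, 9] / [2, 5, 7] / [4] / [8];  common shape = (4, 3, 1, 1)

Row-insert the values π_1, π_2, … into P one at a time, bumping the leftmost entry strictly greater than the inserted value down to the next row. The recording tableau Q records, in position (i, j), the step at which that cell was added to P.
  Insert 7 (step 1): P = [7];  Q = [1]
  Insert 3 (step 2): P = [3] / [7];  Q = [1] / [2]
  Insert 6 (step 3): P = [3, 6] / [7];  Q = [1, 3] / [2]
  Insert 1 (step 4): P = [1, 6] / [3] / [7];  Q = [1, 3] / [2] / [4]
  Insert 2 (step 5): P = [1, 2] / [3, 6] / [7];  Q = [1, 3] / [2, 5] / [4]
  Insert 9 (step 6): P = [1, 2, 9] / [3, 6] / [7];  Q = [1, 3, 6] / [2, 5] / [4]
  Insert 5 (step 7): P = [1, 2, 5] / [3, 6, 9] / [7];  Q = [1, 3, 6] / [2, 5, 7] / [4]
  Insert 4 (step 8): P = [1, 2, 4] / [3, 5, 9] / [6] / [7];  Q = [1, 3, 6] / [2, 5, 7] / [4] / [8]
  Insert 8 (step 9): P = [1, 2, 4, 8] / [3, 5, 9] / [6] / [7];  Q = [1, 3, 6, 9] / [2, 5, 7] / [4] / [8]
Final shape: (4, 3, 1, 1).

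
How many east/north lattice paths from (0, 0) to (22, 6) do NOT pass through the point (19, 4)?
Number of paths = 288190

Total paths from (0, 0) to (22, 6): C(28, 22) = 376740. Paths through (19, 4): (paths (0, 0) → (19, 4)) × (paths (19, 4) → (22, 6)) = C(23, 19) · C(5, 3) = 8855 · 10 = 88550. Avoidance count = 376740 − 88550 = 288190.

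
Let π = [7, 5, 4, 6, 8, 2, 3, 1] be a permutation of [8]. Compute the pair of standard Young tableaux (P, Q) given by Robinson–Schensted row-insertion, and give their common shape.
P = [1, 3, 8] / [2, 6] / [4] / [5] / [7];  Q = [1, 4, 5] / [2, 7] / [3] / [6] / [8];  common shape = (3, 2, 1, 1, 1)

Row-insert the values π_1, π_2, … into P one at a time, bumping the leftmost entry strictly greater than the inserted value down to the next row. The recording tableau Q records, in position (i, j), the step at which that cell was added to P.
  Insert 7 (step 1): P = [7];  Q = [1]
  Insert 5 (step 2): P = [5] / [7];  Q = [1] / [2]
  Insert 4 (step 3): P = [4] / [5] / [7];  Q = [1] / [2] / [3]
  Insert 6 (step 4): P = [4, 6] / [5] / [7];  Q = [1, 4] / [2] / [3]
  Insert 8 (step 5): P = [4, 6, 8] / [5] / [7];  Q = [1, 4, 5] / [2] / [3]
  Insert 2 (step 6): P = [2, 6, 8] / [4] / [5] / [7];  Q = [1, 4, 5] / [2] / [3] / [6]
  Insert 3 (step 7): P = [2, 3, 8] / [4, 6] / [5] / [7];  Q = [1, 4, 5] / [2, 7] / [3] / [6]
  Insert 1 (step 8): P = [1, 3, 8] / [2, 6] / [4] / [5] / [7];  Q = [1, 4, 5] / [2, 7] / [3] / [6] / [8]
Final shape: (3, 2, 1, 1, 1).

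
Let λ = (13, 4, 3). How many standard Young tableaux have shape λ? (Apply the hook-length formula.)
# SYT of shape (13, 4, 3) = 620160

Hook-length formula: f^λ = n! / Π hook(c), product over all cells c of the Young diagram. For λ = (13, 4, 3), n = 20 boxes. Hook lengths by row (left-to-right, top-to-bottom): [15, 14, 13, 11, 9, 8, 7, 6, 5, 4, 3, 2, 1]; [5, 4, 3, 1]; [3, 2, 1]. Product of hooks = 3923023104000. So f^λ = 20! / 3923023104000 = 2432902008176640000 / 3923023104000 = 620160.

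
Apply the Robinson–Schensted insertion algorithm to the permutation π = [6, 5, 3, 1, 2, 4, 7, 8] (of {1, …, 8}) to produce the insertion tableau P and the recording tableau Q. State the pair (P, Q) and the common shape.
P = [1, 2, 4, 7, 8] / [3] / [5] / [6];  Q = [1, 5, 6, 7, 8] / [2] / [3] / [4];  common shape = (5, 1, 1, 1)

Row-insert the values π_1, π_2, … into P one at a time, bumping the leftmost entry strictly greater than the inserted value down to the next row. The recording tableau Q records, in position (i, j), the step at which that cell was added to P.
  Insert 6 (step 1): P = [6];  Q = [1]
  Insert 5 (step 2): P = [5] / [6];  Q = [1] / [2]
  Insert 3 (step 3): P = [3] / [5] / [6];  Q = [1] / [2] / [3]
  Insert 1 (step 4): P = [1] / [3] / [5] / [6];  Q = [1] / [2] / [3] / [4]
  Insert 2 (step 5): P = [1, 2] / [3] / [5] / [6];  Q = [1, 5] / [2] / [3] / [4]
  Insert 4 (step 6): P = [1, 2, 4] / [3] / [5] / [6];  Q = [1, 5, 6] / [2] / [3] / [4]
  Insert 7 (step 7): P = [1, 2, 4, 7] / [3] / [5] / [6];  Q = [1, 5, 6, 7] / [2] / [3] / [4]
  Insert 8 (step 8): P = [1, 2, 4, 7, 8] / [3] / [5] / [6];  Q = [1, 5, 6, 7, 8] / [2] / [3] / [4]
Final shape: (5, 1, 1, 1).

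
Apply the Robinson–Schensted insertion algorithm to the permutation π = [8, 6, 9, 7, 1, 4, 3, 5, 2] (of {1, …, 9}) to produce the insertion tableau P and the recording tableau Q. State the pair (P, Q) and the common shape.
P = [1, 2, 5] / [3, 7] / [4, 9] / [6] / [8];  Q = [1, 3, 8] / [2, 4] / [5, 6] / [7] / [9];  common shape = (3, 2, 2, 1, 1)

Row-insert the values π_1, π_2, … into P one at a time, bumping the leftmost entry strictly greater than the inserted value down to the next row. The recording tableau Q records, in position (i, j), the step at which that cell was added to P.
  Insert 8 (step 1): P = [8];  Q = [1]
  Insert 6 (step 2): P = [6] / [8];  Q = [1] / [2]
  Insert 9 (step 3): P = [6, 9] / [8];  Q = [1, 3] / [2]
  Insert 7 (step 4): P = [6, 7] / [8, 9];  Q = [1, 3] / [2, 4]
  Insert 1 (step 5): P = [1, 7] / [6, 9] / [8];  Q = [1, 3] / [2, 4] / [5]
  Insert 4 (step 6): P = [1, 4] / [6, 7] / [8, 9];  Q = [1, 3] / [2, 4] / [5, 6]
  Insert 3 (step 7): P = [1, 3] / [4, 7] / [6, 9] / [8];  Q = [1, 3] / [2, 4] / [5, 6] / [7]
  Insert 5 (step 8): P = [1, 3, 5] / [4, 7] / [6, 9] / [8];  Q = [1, 3, 8] / [2, 4] / [5, 6] / [7]
  Insert 2 (step 9): P = [1, 2, 5] / [3, 7] / [4, 9] / [6] / [8];  Q = [1, 3, 8] / [2, 4] / [5, 6] / [7] / [9]
Final shape: (3, 2, 2, 1, 1).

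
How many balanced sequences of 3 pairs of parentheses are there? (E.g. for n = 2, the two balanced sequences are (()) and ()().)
C_3 = 5

These balanced parentheses are counted by the Catalan number C_n = (1/(n + 1)) · C(2n, n). For n = 3: C_3 = (1/4) · C(6, 3) = 20/4 = 5.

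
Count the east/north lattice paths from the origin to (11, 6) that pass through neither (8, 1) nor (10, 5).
Number of paths = 6136

Inclusion–exclusion. Total paths: C(17, 11) = 12376. Through P₁: C(9, 8)·C(8, 3) = 504. Through P₂: C(15, 10)·C(2, 1) = 6006. Since P₁ is strictly southwest of P₂, a monotone path through both must visit P₁ then P₂; paths through both = C(9, 8)·C(6, 2)·C(2, 1) = 270. Avoid both = 12376 − 504 − 6006 + 270 = 6136.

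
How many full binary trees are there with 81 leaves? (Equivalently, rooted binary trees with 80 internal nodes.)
C_80 = 1136359577947336271931632877004667456667613940

These full binary trees are counted by the Catalan number C_n = (1/(n + 1)) · C(2n, n). For n = 80: C_80 = (1/81) · C(160, 80) = 92045125813734238026462263037378063990076729140/81 = 1136359577947336271931632877004667456667613940.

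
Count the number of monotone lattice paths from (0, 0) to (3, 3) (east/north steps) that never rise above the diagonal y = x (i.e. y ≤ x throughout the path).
Number of paths = 5

By the reflection principle (André's argument), the number of monotone paths to (3, 3) with n ≤ m that never go above y = x is C(6, 3) − C(6, 4) = 20 − 15 = 5.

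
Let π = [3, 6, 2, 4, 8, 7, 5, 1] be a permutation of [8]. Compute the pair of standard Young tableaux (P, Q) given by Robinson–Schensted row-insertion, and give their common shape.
P = [1, 4, 5] / [2, 6, 7] / [3] / [8];  Q = [1, 2, 5] / [3, 4, 6] / [7] / [8];  common shape = (3, 3, 1, 1)

Row-insert the values π_1, π_2, … into P one at a time, bumping the leftmost entry strictly greater than the inserted value down to the next row. The recording tableau Q records, in position (i, j), the step at which that cell was added to P.
  Insert 3 (step 1): P = [3];  Q = [1]
  Insert 6 (step 2): P = [3, 6];  Q = [1, 2]
  Insert 2 (step 3): P = [2, 6] / [3];  Q = [1, 2] / [3]
  Insert 4 (step 4): P = [2, 4] / [3, 6];  Q = [1, 2] / [3, 4]
  Insert 8 (step 5): P = [2, 4, 8] / [3, 6];  Q = [1, 2, 5] / [3, 4]
  Insert 7 (step 6): P = [2, 4, 7] / [3, 6, 8];  Q = [1, 2, 5] / [3, 4, 6]
  Insert 5 (step 7): P = [2, 4, 5] / [3, 6, 7] / [8];  Q = [1, 2, 5] / [3, 4, 6] / [7]
  Insert 1 (step 8): P = [1, 4, 5] / [2, 6, 7] / [3] / [8];  Q = [1, 2, 5] / [3, 4, 6] / [7] / [8]
Final shape: (3, 3, 1, 1).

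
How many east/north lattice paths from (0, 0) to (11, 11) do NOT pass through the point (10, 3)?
Number of paths = 702858

Total paths from (0, 0) to (11, 11): C(22, 11) = 705432. Paths through (10, 3): (paths (0, 0) → (10, 3)) × (paths (10, 3) → (11, 11)) = C(13, 10) · C(9, 1) = 286 · 9 = 2574. Avoidance count = 705432 − 2574 = 702858.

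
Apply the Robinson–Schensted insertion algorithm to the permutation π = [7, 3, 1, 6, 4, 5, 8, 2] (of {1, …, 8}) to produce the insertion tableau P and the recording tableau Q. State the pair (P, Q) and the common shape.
P = [1, 2, 5, 8] / [3, 4] / [6] / [7];  Q = [1, 4, 6, 7] / [2, 5] / [3] / [8];  common shape = (4, 2, 1, 1)

Row-insert the values π_1, π_2, … into P one at a time, bumping the leftmost entry strictly greater than the inserted value down to the next row. The recording tableau Q records, in position (i, j), the step at which that cell was added to P.
  Insert 7 (step 1): P = [7];  Q = [1]
  Insert 3 (step 2): P = [3] / [7];  Q = [1] / [2]
  Insert 1 (step 3): P = [1] / [3] / [7];  Q = [1] / [2] / [3]
  Insert 6 (step 4): P = [1, 6] / [3] / [7];  Q = [1, 4] / [2] / [3]
  Insert 4 (step 5): P = [1, 4] / [3, 6] / [7];  Q = [1, 4] / [2, 5] / [3]
  Insert 5 (step 6): P = [1, 4, 5] / [3, 6] / [7];  Q = [1, 4, 6] / [2, 5] / [3]
  Insert 8 (step 7): P = [1, 4, 5, 8] / [3, 6] / [7];  Q = [1, 4, 6, 7] / [2, 5] / [3]
  Insert 2 (step 8): P = [1, 2, 5, 8] / [3, 4] / [6] / [7];  Q = [1, 4, 6, 7] / [2, 5] / [3] / [8]
Final shape: (4, 2, 1, 1).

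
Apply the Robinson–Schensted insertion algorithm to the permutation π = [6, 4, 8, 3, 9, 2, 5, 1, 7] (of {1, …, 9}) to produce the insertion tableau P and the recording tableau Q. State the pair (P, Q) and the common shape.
P = [1, 5, 7] / [2, 8, 9] / [3] / [4] / [6];  Q = [1, 3, 5] / [2, 7, 9] / [4] / [6] / [8];  common shape = (3, 3, 1, 1, 1)

Row-insert the values π_1, π_2, … into P one at a time, bumping the leftmost entry strictly greater than the inserted value down to the next row. The recording tableau Q records, in position (i, j), the step at which that cell was added to P.
  Insert 6 (step 1): P = [6];  Q = [1]
  Insert 4 (step 2): P = [4] / [6];  Q = [1] / [2]
  Insert 8 (step 3): P = [4, 8] / [6];  Q = [1, 3] / [2]
  Insert 3 (step 4): P = [3, 8] / [4] / [6];  Q = [1, 3] / [2] / [4]
  Insert 9 (step 5): P = [3, 8, 9] / [4] / [6];  Q = [1, 3, 5] / [2] / [4]
  Insert 2 (step 6): P = [2, 8, 9] / [3] / [4] / [6];  Q = [1, 3, 5] / [2] / [4] / [6]
  Insert 5 (step 7): P = [2, 5, 9] / [3, 8] / [4] / [6];  Q = [1, 3, 5] / [2, 7] / [4] / [6]
  Insert 1 (step 8): P = [1, 5, 9] / [2, 8] / [3] / [4] / [6];  Q = [1, 3, 5] / [2, 7] / [4] / [6] / [8]
  Insert 7 (step 9): P = [1, 5, 7] / [2, 8, 9] / [3] / [4] / [6];  Q = [1, 3, 5] / [2, 7, 9] / [4] / [6] / [8]
Final shape: (3, 3, 1, 1, 1).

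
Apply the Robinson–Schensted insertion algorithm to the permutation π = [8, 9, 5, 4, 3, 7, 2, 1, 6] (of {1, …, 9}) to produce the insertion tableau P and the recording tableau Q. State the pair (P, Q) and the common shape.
P = [1, 6] / [2, 7] / [3, 9] / [4] / [5] / [8];  Q = [1, 2] / [3, 6] / [4, 9] / [5] / [7] / [8];  common shape = (2, 2, 2, 1, 1, 1)

Row-insert the values π_1, π_2, … into P one at a time, bumping the leftmost entry strictly greater than the inserted value down to the next row. The recording tableau Q records, in position (i, j), the step at which that cell was added to P.
  Insert 8 (step 1): P = [8];  Q = [1]
  Insert 9 (step 2): P = [8, 9];  Q = [1, 2]
  Insert 5 (step 3): P = [5, 9] / [8];  Q = [1, 2] / [3]
  Insert 4 (step 4): P = [4, 9] / [5] / [8];  Q = [1, 2] / [3] / [4]
  Insert 3 (step 5): P = [3, 9] / [4] / [5] / [8];  Q = [1, 2] / [3] / [4] / [5]
  Insert 7 (step 6): P = [3, 7] / [4, 9] / [5] / [8];  Q = [1, 2] / [3, 6] / [4] / [5]
  Insert 2 (step 7): P = [2, 7] / [3, 9] / [4] / [5] / [8];  Q = [1, 2] / [3, 6] / [4] / [5] / [7]
  Insert 1 (step 8): P = [1, 7] / [2, 9] / [3] / [4] / [5] / [8];  Q = [1, 2] / [3, 6] / [4] / [5] / [7] / [8]
  Insert 6 (step 9): P = [1, 6] / [2, 7] / [3, 9] / [4] / [5] / [8];  Q = [1, 2] / [3, 6] / [4, 9] / [5] / [7] / [8]
Final shape: (2, 2, 2, 1, 1, 1).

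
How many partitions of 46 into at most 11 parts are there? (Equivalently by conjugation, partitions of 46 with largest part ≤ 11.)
p(46, parts ≤ 11) = 47420

Use the recurrence p(n, m) = p(n, m−1) + p(n−m, m): either the largest part is < m (count p(n, m−1)) or the largest part is exactly m (remove one copy of m, count p(n−m, m)). With p(0, ·) = 1 this gives p(46, parts ≤ 11) = 47420. (By conjugating Young diagrams, this also counts partitions of 46 into at most 11 parts.)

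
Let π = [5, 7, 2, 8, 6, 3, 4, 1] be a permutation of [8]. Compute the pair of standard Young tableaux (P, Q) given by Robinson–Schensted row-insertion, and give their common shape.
P = [1, 3, 4] / [2, 6, 8] / [5] / [7];  Q = [1, 2, 4] / [3, 5, 7] / [6] / [8];  common shape = (3, 3, 1, 1)

Row-insert the values π_1, π_2, … into P one at a time, bumping the leftmost entry strictly greater than the inserted value down to the next row. The recording tableau Q records, in position (i, j), the step at which that cell was added to P.
  Insert 5 (step 1): P = [5];  Q = [1]
  Insert 7 (step 2): P = [5, 7];  Q = [1, 2]
  Insert 2 (step 3): P = [2, 7] / [5];  Q = [1, 2] / [3]
  Insert 8 (step 4): P = [2, 7, 8] / [5];  Q = [1, 2, 4] / [3]
  Insert 6 (step 5): P = [2, 6, 8] / [5, 7];  Q = [1, 2, 4] / [3, 5]
  Insert 3 (step 6): P = [2, 3, 8] / [5, 6] / [7];  Q = [1, 2, 4] / [3, 5] / [6]
  Insert 4 (step 7): P = [2, 3, 4] / [5, 6, 8] / [7];  Q = [1, 2, 4] / [3, 5, 7] / [6]
  Insert 1 (step 8): P = [1, 3, 4] / [2, 6, 8] / [5] / [7];  Q = [1, 2, 4] / [3, 5, 7] / [6] / [8]
Final shape: (3, 3, 1, 1).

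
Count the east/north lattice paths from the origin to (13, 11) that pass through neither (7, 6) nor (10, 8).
Number of paths = 1171392

Inclusion–exclusion. Total paths: C(24, 13) = 2496144. Through P₁: C(13, 7)·C(11, 6) = 792792. Through P₂: C(18, 10)·C(6, 3) = 875160. Since P₁ is strictly southwest of P₂, a monotone path through both must visit P₁ then P₂; paths through both = C(13, 7)·C(5, 3)·C(6, 3) = 343200. Avoid both = 2496144 − 792792 − 875160 + 343200 = 1171392.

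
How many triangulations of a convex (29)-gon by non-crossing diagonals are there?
C_27 = 69533550916004

These polygon triangulations are counted by the Catalan number C_n = (1/(n + 1)) · C(2n, n). For n = 27: C_27 = (1/28) · C(54, 27) = 1946939425648112/28 = 69533550916004.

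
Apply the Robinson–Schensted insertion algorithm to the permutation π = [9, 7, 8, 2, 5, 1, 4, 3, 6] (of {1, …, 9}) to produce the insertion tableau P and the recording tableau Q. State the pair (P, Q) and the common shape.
P = [1, 3, 6] / [2, 4] / [5, 8] / [7] / [9];  Q = [1, 3, 9] / [2, 5] / [4, 7] / [6] / [8];  common shape = (3, 2, 2, 1, 1)

Row-insert the values π_1, π_2, … into P one at a time, bumping the leftmost entry strictly greater than the inserted value down to the next row. The recording tableau Q records, in position (i, j), the step at which that cell was added to P.
  Insert 9 (step 1): P = [9];  Q = [1]
  Insert 7 (step 2): P = [7] / [9];  Q = [1] / [2]
  Insert 8 (step 3): P = [7, 8] / [9];  Q = [1, 3] / [2]
  Insert 2 (step 4): P = [2, 8] / [7] / [9];  Q = [1, 3] / [2] / [4]
  Insert 5 (step 5): P = [2, 5] / [7, 8] / [9];  Q = [1, 3] / [2, 5] / [4]
  Insert 1 (step 6): P = [1, 5] / [2, 8] / [7] / [9];  Q = [1, 3] / [2, 5] / [4] / [6]
  Insert 4 (step 7): P = [1, 4] / [2, 5] / [7, 8] / [9];  Q = [1, 3] / [2, 5] / [4, 7] / [6]
  Insert 3 (step 8): P = [1, 3] / [2, 4] / [5, 8] / [7] / [9];  Q = [1, 3] / [2, 5] / [4, 7] / [6] / [8]
  Insert 6 (step 9): P = [1, 3, 6] / [2, 4] / [5, 8] / [7] / [9];  Q = [1, 3, 9] / [2, 5] / [4, 7] / [6] / [8]
Final shape: (3, 2, 2, 1, 1).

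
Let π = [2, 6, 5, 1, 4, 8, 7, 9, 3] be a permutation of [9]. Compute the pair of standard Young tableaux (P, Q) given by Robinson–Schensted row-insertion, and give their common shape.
P = [1, 3, 7, 9] / [2, 4, 8] / [5] / [6];  Q = [1, 2, 6, 8] / [3, 5, 7] / [4] / [9];  common shape = (4, 3, 1, 1)

Row-insert the values π_1, π_2, … into P one at a time, bumping the leftmost entry strictly greater than the inserted value down to the next row. The recording tableau Q records, in position (i, j), the step at which that cell was added to P.
  Insert 2 (step 1): P = [2];  Q = [1]
  Insert 6 (step 2): P = [2, 6];  Q = [1, 2]
  Insert 5 (step 3): P = [2, 5] / [6];  Q = [1, 2] / [3]
  Insert 1 (step 4): P = [1, 5] / [2] / [6];  Q = [1, 2] / [3] / [4]
  Insert 4 (step 5): P = [1, 4] / [2, 5] / [6];  Q = [1, 2] / [3, 5] / [4]
  Insert 8 (step 6): P = [1, 4, 8] / [2, 5] / [6];  Q = [1, 2, 6] / [3, 5] / [4]
  Insert 7 (step 7): P = [1, 4, 7] / [2, 5, 8] / [6];  Q = [1, 2, 6] / [3, 5, 7] / [4]
  Insert 9 (step 8): P = [1, 4, 7, 9] / [2, 5, 8] / [6];  Q = [1, 2, 6, 8] / [3, 5, 7] / [4]
  Insert 3 (step 9): P = [1, 3, 7, 9] / [2, 4, 8] / [5] / [6];  Q = [1, 2, 6, 8] / [3, 5, 7] / [4] / [9]
Final shape: (4, 3, 1, 1).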